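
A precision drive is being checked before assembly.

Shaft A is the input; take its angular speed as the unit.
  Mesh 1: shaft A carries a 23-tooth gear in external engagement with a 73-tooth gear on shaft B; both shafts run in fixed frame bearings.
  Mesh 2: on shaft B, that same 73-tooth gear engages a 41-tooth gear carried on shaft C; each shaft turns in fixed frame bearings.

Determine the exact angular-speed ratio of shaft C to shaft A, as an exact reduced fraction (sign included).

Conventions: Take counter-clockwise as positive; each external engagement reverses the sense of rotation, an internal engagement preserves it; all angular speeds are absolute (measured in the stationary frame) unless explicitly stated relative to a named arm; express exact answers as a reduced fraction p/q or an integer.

23/41

class = fixed-axis compound train [2 meshes; 2 ratios multiply, 2 sense flips]
mesh 1 [23T→73T]: running ratio 23/73, sense −
mesh 2 [73T→41T]: running ratio 23/41, sense +
ω_out/ω_in = 23/41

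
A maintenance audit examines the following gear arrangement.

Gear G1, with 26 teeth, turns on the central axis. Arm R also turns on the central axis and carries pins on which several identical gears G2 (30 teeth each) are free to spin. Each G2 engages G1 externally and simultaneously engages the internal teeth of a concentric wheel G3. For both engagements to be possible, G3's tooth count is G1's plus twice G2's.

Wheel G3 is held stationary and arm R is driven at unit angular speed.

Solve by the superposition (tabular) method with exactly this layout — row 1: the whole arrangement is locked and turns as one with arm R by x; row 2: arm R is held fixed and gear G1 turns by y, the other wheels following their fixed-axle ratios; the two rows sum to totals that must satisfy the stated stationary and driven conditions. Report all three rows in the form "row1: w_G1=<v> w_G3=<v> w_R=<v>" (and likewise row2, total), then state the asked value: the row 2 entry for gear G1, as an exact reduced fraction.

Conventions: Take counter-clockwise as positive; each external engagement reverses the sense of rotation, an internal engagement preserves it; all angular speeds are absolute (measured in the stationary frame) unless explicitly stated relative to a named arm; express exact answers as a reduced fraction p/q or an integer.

recognized (axles ride arm R): planetary set, 26/30/86 teeth
row 1: whole set turns with the arm by x
row 2 — arm fixed, fixed-axis ratios: sun y, ring −(26/86)·y, arm 0
boundary: total ω_ring = x − (26/86)·y = 0 and total ω_arm = x = 1  ⇒  y = 43/13, x = 1
row 2 ring = −(26/86)·43/13 = -1
totals (row 1 + row 2): sun 1 + 43/13 = 56/13, ring 1 + (-1) = 0, arm 1 + 0 = 1
asked cell (row2, sun) = 43/13

row1: w_G1=1 w_G3=1 w_R=1
row2: w_G1=43/13 w_G3=-1 w_R=0
total: w_G1=56/13 w_G3=0 w_R=1
asked value: 43/13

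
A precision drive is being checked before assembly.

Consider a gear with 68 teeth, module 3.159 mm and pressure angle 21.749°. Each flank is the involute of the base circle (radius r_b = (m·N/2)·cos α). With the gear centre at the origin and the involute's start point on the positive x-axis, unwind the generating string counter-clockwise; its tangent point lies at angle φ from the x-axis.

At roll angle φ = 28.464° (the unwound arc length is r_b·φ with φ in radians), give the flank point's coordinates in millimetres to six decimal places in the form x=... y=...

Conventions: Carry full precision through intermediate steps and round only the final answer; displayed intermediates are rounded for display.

x=111.321681 y=3.977410

class = single-mesh tooth geometry [base-circle involute, m = 3.159, 68T]
pitch radius r_p = m·N/2 = 3.159·68/2 = 107.406000
base radius r_b = r_p·cos α = 107.406000·cos 21.749° = 99.760413
roll angle φ = 28.464° = 0.49679052 rad
x = r_b·(cos φ + φ·sin φ) = 111.321681
y = r_b·(sin φ − φ·cos φ) = 3.977410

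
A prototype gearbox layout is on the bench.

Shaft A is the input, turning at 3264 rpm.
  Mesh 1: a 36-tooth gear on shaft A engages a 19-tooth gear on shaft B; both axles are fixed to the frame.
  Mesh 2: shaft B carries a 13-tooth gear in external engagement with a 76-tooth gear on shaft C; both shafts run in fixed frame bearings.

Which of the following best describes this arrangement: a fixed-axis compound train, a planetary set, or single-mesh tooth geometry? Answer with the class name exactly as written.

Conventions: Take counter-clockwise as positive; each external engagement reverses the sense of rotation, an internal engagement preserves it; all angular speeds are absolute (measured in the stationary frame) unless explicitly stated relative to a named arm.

fixed-axis compound train

class = fixed-axis compound train [2 meshes; 2 ratios multiply, 2 sense flips]
classification: fixed-axis compound train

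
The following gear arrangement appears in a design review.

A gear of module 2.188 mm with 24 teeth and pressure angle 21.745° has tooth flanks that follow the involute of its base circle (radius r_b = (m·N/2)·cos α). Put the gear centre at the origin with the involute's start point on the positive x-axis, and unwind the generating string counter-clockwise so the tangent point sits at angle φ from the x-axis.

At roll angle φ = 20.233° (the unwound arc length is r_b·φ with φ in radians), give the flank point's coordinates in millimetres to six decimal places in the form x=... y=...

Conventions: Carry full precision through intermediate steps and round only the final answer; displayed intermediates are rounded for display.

x=25.861197 y=0.353538

class = single-mesh tooth geometry [base-circle involute, m = 2.188, 24T]
pitch radius r_p = m·N/2 = 2.188·24/2 = 26.256000
base radius r_b = r_p·cos α = 26.256000·cos 21.745° = 24.387673
roll angle φ = 20.233° = 0.35313247 rad
x = r_b·(cos φ + φ·sin φ) = 25.861197
y = r_b·(sin φ − φ·cos φ) = 0.353538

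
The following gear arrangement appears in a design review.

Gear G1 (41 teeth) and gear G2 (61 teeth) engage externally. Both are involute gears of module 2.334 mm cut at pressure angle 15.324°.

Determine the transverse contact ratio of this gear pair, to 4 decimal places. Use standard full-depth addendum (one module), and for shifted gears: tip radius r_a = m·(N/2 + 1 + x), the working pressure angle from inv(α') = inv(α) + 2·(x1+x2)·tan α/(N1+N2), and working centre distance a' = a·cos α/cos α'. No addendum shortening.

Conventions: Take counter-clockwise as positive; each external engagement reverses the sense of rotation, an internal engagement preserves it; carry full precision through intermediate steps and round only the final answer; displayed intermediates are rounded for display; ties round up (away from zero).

2.0585

topology: single-mesh involute geometry — m = 2.334, 41T/61T pair
base radii: r_b1 = 46.145886, r_b2 = 68.656075
tip radii: r_a1 = 50.181000, r_a2 = 73.521000
no profile shift: α' = α, a' = a
action lengths: √(r_a1²−r_b1²) = 19.715221, √(r_a2²−r_b2²) = 26.299826
base pitch p_b = π·m·cos α = 7.071784
CR = (19.715221 + 26.299826 − 119.034000·sin 15.32400°)/7.071784 = 2.058475
contact ratio ≈ 2.0585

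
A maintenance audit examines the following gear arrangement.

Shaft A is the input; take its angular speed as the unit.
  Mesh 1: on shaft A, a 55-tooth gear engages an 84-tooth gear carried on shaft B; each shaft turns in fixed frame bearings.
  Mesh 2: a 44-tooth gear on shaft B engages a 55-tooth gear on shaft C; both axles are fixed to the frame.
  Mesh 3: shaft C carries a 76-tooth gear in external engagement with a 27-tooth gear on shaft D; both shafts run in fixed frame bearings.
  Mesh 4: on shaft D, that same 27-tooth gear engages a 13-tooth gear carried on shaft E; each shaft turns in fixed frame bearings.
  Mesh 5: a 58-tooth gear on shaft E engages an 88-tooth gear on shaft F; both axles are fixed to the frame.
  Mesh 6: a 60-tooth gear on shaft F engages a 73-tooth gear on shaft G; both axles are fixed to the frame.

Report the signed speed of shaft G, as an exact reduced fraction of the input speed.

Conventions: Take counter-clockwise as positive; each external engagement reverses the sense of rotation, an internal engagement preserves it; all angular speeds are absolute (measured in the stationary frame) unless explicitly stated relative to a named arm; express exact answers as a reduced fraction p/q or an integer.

11020/6643

6-mesh fixed-axis compound train (all bearings frame-fixed)
mesh 1 [55T→84T]: |ω|/ω_in = 1×55/84 = 55/84, sense flips to −
mesh 2 [44T→55T]: |ω|/ω_in = (55/84)×44/55 = 11/21, sense flips to +
mesh 3 [76T→27T]: |ω|/ω_in = (11/21)×76/27 = 836/567, sense flips to −
mesh 4 [27T→13T]: |ω|/ω_in = (836/567)×27/13 = 836/273, sense flips to +
mesh 5 [58T→88T]: |ω|/ω_in = (836/273)×58/88 = 551/273, sense flips to −
mesh 6 [60T→73T]: |ω|/ω_in = (551/273)×60/73 = 11020/6643, sense flips to +
signed output speed (× input speed) = 11020/6643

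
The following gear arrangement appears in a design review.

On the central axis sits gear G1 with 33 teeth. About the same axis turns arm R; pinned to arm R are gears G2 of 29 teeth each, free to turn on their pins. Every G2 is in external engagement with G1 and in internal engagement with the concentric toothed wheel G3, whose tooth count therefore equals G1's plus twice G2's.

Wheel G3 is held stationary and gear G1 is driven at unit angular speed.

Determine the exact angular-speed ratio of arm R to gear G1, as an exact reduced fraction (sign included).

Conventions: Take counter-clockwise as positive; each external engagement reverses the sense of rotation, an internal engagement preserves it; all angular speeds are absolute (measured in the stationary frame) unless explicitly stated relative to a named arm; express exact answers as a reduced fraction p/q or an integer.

class = planetary set [G3 = 33+2·29 = 91; Willis about the carrier]
ring teeth: 33 + 2·29 = 91
33(ω_sun−ω_arm) = −91(ω_ring−ω_arm),  ω_ring = 0, ω_sun = 1
33(1−ω_arm) = −91(0−ω_arm)  ⇒  124·ω_arm = 33  ⇒  ω_arm = 33/124
ω_out/ω_in = 33/124

33/124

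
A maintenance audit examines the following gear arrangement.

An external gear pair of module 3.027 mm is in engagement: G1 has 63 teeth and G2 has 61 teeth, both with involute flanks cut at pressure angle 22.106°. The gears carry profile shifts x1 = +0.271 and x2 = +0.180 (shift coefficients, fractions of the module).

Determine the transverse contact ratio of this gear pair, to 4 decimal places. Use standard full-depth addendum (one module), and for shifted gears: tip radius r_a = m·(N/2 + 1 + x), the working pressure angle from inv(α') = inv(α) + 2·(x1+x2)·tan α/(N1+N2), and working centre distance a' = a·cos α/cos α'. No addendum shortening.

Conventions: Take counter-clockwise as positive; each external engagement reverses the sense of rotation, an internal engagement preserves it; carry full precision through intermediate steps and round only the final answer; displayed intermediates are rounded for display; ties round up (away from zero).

1.6309

class = single-mesh tooth geometry [involute pair 63T × 61T, m = 3.027]
base radii: r_b1 = 88.341211, r_b2 = 85.536728
tip radii: r_a1 = 99.197817, r_a2 = 95.895360
inv(α') = inv(22.106°) + 2·(+0.271+0.180)·tan α/(63+61) = 0.02331203  ⇒  α' = 23.08328°
a' = a·cos α / cos α' = 187.6740·cos 22.106°/cos 23.08328° = 189.010915
action lengths: √(r_a1²−r_b1²) = 45.122470, √(r_a2²−r_b2²) = 43.351911
base pitch p_b = π·m·cos α = 8.810543
CR = (45.122470 + 43.351911 − 189.010915·sin 23.08328°)/8.810543 = 1.630902
contact ratio ≈ 1.6309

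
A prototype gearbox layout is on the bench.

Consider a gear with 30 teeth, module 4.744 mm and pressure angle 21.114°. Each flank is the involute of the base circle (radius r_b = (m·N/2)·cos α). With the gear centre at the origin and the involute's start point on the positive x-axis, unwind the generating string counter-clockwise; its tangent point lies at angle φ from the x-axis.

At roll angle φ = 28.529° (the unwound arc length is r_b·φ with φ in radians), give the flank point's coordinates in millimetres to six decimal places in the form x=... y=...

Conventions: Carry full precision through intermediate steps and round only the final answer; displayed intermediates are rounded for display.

x=74.108744 y=2.664524

class = single-mesh tooth geometry [base-circle involute, m = 4.744, 30T]
pitch radius r_p = m·N/2 = 4.744·30/2 = 71.160000
base radius r_b = r_p·cos α = 71.160000·cos 21.114° = 66.382712
roll angle φ = 28.529° = 0.49792498 rad
x = r_b·(cos φ + φ·sin φ) = 74.108744
y = r_b·(sin φ − φ·cos φ) = 2.664524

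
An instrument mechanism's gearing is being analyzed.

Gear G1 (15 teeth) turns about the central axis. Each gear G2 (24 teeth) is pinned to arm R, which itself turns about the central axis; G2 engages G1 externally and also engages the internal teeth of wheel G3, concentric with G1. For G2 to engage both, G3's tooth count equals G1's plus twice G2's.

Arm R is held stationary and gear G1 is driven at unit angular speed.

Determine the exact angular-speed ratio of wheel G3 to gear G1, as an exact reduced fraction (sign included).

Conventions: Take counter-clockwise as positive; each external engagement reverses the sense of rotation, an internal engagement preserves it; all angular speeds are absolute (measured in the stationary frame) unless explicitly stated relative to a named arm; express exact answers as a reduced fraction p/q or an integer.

-5/21

recognized (axles ride arm R): planetary set, 15/24/63 teeth
ring teeth: 15 + 2·24 = 63
15(ω_sun−ω_arm) = −63(ω_ring−ω_arm),  ω_arm = 0, ω_sun = 1
ω_ring = 0 − (15/63)(1−0) = -5/21
ω_out/ω_in = -5/21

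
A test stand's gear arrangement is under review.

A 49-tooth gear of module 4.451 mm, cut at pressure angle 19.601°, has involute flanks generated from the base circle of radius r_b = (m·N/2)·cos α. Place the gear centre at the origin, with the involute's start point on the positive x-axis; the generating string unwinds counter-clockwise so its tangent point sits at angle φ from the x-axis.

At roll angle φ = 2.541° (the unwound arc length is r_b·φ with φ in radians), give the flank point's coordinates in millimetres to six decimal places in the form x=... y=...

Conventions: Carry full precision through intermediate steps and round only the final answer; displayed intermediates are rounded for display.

x=102.831232 y=0.002986

class = single-mesh tooth geometry [base-circle involute, m = 4.451, 49T]
pitch radius r_p = m·N/2 = 4.451·49/2 = 109.049500
base radius r_b = r_p·cos α = 109.049500·cos 19.601° = 102.730256
roll angle φ = 2.541° = 0.04434882 rad
x = r_b·(cos φ + φ·sin φ) = 102.831232
y = r_b·(sin φ − φ·cos φ) = 0.002986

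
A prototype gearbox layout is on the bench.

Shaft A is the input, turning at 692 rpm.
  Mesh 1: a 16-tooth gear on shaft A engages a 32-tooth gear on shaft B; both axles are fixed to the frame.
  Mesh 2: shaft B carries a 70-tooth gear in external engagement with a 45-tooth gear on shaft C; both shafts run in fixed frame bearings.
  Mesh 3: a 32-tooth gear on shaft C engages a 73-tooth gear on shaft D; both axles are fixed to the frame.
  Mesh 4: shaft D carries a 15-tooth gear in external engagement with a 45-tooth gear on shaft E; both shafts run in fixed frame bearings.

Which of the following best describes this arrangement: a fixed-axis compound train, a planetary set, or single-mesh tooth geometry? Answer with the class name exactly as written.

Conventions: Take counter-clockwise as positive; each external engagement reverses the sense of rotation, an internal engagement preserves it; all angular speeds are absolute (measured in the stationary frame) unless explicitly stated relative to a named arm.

recognized (5 fixed axles, 4 meshes): fixed-axis compound train
classification: fixed-axis compound train

fixed-axis compound train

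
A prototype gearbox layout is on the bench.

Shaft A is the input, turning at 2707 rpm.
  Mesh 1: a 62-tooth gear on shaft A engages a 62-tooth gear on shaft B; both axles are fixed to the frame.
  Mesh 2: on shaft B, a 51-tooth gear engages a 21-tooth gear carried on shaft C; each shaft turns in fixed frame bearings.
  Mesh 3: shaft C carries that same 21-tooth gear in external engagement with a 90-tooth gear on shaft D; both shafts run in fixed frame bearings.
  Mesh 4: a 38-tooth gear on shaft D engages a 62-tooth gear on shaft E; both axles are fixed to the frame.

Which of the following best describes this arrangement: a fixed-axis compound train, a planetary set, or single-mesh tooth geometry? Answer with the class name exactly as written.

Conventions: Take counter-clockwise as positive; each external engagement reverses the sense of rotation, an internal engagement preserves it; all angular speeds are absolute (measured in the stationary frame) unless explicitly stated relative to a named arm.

fixed-axis compound train

topology: fixed-axis compound train — 4 meshes, A→E
classification: fixed-axis compound train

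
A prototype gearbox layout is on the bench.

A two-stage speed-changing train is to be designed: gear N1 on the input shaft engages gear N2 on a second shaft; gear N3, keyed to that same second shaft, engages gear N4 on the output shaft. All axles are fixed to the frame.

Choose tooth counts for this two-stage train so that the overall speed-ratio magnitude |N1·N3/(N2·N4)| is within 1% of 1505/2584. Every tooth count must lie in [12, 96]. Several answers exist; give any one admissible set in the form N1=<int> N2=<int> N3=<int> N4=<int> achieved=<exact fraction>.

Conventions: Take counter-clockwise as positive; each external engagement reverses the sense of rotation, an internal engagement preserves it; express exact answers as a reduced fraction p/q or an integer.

class = fixed-axis compound train [2-stage, 1505/2584 wanted]
target = 1505/2584 in lowest terms: an exact hit needs N1·N3 = k·1505 and N2·N4 = k·2584 for one integer k, every count in [12, 96]; additionally prefer no 1:1 stage (N1 ≠ N2, N3 ≠ N4)
k = 1: N1·N3 = 1505 = 35·43, N2·N4 = 2584 = 34·76
achieved = 35·43/(34·76) = 1505/2584; |achieved − target| = 0 ≤ 301/51680 ✓

N1=35 N2=34 N3=43 N4=76 achieved=1505/2584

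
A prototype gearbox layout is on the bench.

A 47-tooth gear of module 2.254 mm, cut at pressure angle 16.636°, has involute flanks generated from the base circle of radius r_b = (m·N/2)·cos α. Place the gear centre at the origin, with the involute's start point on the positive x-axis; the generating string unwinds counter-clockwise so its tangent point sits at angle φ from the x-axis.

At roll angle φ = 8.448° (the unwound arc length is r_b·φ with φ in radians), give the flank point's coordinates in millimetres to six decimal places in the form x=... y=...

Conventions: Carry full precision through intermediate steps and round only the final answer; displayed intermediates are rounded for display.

x=51.300552 y=0.054110

class = single-mesh tooth geometry [base-circle involute, m = 2.254, 47T]
pitch radius r_p = m·N/2 = 2.254·47/2 = 52.969000
base radius r_b = r_p·cos α = 52.969000·cos 16.636° = 50.751870
roll angle φ = 8.448° = 0.14744542 rad
x = r_b·(cos φ + φ·sin φ) = 51.300552
y = r_b·(sin φ − φ·cos φ) = 0.054110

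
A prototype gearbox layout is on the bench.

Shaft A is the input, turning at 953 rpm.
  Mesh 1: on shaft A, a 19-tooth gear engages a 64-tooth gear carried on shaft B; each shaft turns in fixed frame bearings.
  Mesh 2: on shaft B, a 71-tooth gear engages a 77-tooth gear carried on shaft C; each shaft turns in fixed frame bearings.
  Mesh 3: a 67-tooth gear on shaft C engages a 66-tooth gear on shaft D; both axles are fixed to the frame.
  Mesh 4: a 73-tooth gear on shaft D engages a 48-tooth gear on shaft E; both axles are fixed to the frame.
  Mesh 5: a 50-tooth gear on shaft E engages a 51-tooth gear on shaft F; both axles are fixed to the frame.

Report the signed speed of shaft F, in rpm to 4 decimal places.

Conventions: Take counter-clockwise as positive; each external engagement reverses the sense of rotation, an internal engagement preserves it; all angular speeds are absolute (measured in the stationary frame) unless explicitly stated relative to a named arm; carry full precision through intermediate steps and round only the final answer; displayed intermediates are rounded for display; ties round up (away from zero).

-394.8630 rpm

5-mesh fixed-axis compound train (all bearings frame-fixed)
mesh 1 [19T→64T]: ω = 953.0000×19/64 = 282.9219 rpm, sense flips to −
mesh 2 [71T→77T]: ω = 282.9219×71/77 = 260.8760 rpm, sense flips to +
mesh 3 [67T→66T]: ω = 260.8760×67/66 = 264.8287 rpm, sense flips to −
mesh 4 [73T→48T]: ω = 264.8287×73/48 = 402.7603 rpm, sense flips to +
mesh 5 [50T→51T]: ω = 402.7603×50/51 = 394.8630 rpm, sense flips to −
signed output speed = -394.8630 rpm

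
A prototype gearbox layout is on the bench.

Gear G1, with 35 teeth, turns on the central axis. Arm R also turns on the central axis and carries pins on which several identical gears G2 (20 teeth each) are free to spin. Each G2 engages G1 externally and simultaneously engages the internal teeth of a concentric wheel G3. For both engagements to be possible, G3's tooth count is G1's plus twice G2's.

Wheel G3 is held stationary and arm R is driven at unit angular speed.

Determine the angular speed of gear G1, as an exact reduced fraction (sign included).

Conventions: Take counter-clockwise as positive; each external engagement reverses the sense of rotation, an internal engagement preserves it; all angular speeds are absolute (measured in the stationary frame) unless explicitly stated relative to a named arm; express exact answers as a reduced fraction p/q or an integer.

topology: planetary set — G1 35T / G2 20T / G3 75T, arm = carrier (Willis)
ring teeth: 35 + 2·20 = 75
35(ω_sun−ω_arm) = −75(ω_ring−ω_arm),  ω_ring = 0, ω_arm = 1
ω_sun = 1 − (75/35)(0−1) = 22/7
exact speed ratio = 22/7

22/7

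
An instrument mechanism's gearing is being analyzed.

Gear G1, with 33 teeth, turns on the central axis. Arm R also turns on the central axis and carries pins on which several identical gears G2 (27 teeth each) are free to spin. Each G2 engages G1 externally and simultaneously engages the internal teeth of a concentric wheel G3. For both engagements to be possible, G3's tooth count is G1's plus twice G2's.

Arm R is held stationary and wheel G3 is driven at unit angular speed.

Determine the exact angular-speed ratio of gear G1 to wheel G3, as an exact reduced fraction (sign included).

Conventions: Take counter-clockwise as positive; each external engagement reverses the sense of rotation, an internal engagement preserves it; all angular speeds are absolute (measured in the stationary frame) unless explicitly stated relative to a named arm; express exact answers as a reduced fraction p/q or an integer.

topology: planetary set — G1 33T / G2 27T / G3 87T, arm = carrier (Willis)
ring teeth: 33 + 2·27 = 87
33(ω_sun−ω_arm) = −87(ω_ring−ω_arm),  ω_arm = 0, ω_ring = 1
ω_sun = 0 − (87/33)(1−0) = -29/11
ω_out/ω_in = -29/11

-29/11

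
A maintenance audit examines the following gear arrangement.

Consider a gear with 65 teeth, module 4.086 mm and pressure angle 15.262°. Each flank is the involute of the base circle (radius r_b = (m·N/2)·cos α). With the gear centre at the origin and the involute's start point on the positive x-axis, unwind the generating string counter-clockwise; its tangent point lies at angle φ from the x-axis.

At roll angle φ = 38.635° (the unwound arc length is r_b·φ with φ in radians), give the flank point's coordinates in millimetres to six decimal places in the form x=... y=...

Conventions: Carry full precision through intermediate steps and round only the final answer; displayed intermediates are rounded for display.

x=154.009125 y=12.507344

topology: single-mesh involute geometry — m = 4.086, N = 65
pitch radius r_p = m·N/2 = 4.086·65/2 = 132.795000
base radius r_b = r_p·cos α = 132.795000·cos 15.262° = 128.111614
roll angle φ = 38.635° = 0.67430796 rad
x = r_b·(cos φ + φ·sin φ) = 154.009125
y = r_b·(sin φ − φ·cos φ) = 12.507344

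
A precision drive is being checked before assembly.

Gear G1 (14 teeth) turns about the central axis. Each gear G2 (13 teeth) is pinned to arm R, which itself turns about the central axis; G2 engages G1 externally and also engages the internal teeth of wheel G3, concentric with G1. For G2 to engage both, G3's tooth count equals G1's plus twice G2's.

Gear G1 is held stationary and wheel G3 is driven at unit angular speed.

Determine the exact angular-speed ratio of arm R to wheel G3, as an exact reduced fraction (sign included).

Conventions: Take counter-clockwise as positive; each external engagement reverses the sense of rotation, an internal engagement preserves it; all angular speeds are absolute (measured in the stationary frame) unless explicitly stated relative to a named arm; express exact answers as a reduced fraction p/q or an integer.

recognized (axles ride arm R): planetary set, 14/13/40 teeth
ring teeth: 14 + 2·13 = 40
14(ω_sun−ω_arm) = −40(ω_ring−ω_arm),  ω_sun = 0, ω_ring = 1
14(0−ω_arm) = −40(1−ω_arm)  ⇒  54·ω_arm = 40  ⇒  ω_arm = 20/27
ω_out/ω_in = 20/27

20/27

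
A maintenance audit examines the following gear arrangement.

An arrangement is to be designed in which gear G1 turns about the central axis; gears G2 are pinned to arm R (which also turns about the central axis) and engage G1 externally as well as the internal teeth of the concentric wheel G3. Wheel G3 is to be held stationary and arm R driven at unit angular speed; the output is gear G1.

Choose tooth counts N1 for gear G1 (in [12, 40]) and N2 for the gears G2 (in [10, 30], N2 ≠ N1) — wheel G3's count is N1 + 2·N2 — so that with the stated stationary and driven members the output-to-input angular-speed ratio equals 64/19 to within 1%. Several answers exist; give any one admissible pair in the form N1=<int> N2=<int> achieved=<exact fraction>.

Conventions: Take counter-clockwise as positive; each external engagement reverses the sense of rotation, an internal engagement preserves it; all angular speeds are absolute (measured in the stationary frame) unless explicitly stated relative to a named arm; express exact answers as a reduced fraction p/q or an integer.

N1=19 N2=13 achieved=64/19

design class (target 64/19): planetary set
Willis with ω_ring = 0: ω_sun/ω_arm = (N1+N3)/N1; set equal to 64/19  ⇒  N3/N1 = 64/19 − 1 = 45/19
N3 = N1 + 2·N2  ⇒  N2/N1 = (N3/N1 − 1)/2 = (45/19 − 1)/2 = 13/19
smallest multiple with N1 ≥ 12 and N2 ≥ 10: k = 1  ⇒  N1 = 1·19 = 19, N2 = 1·13 = 13 (N1 ≤ 40, N2 ≤ 30, N2 ≠ N1 ✓), N3 = 19 + 2·13 = 45
check: (N1+N3)/N1 with N1 = 19, N3 = 45 gives 64/19; |achieved − target| = 0 ≤ 16/475 ✓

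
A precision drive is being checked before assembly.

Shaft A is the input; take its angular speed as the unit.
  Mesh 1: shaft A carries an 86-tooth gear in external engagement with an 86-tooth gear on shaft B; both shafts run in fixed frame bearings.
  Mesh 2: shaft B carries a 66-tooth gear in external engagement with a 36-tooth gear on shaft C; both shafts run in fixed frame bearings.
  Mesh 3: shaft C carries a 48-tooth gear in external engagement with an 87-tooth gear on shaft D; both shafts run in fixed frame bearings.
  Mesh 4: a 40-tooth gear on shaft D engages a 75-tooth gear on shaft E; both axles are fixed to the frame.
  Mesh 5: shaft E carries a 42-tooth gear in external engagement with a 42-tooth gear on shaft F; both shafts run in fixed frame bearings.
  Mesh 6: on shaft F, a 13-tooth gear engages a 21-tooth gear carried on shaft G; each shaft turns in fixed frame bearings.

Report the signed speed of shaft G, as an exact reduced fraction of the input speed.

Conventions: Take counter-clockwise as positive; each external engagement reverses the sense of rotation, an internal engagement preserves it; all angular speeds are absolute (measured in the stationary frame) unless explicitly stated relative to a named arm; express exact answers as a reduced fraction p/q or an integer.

6-mesh fixed-axis compound train (all bearings frame-fixed)
mesh 1 [86T→86T]: |ω|/ω_in = 1×86/86 = 1, sense flips to −
mesh 2 [66T→36T]: |ω|/ω_in = 1×66/36 = 11/6, sense flips to +
mesh 3 [48T→87T]: |ω|/ω_in = (11/6)×48/87 = 88/87, sense flips to −
mesh 4 [40T→75T]: |ω|/ω_in = (88/87)×40/75 = 704/1305, sense flips to +
mesh 5 [42T→42T]: |ω|/ω_in = (704/1305)×42/42 = 704/1305, sense flips to −
mesh 6 [13T→21T]: |ω|/ω_in = (704/1305)×13/21 = 9152/27405, sense flips to +
signed output speed (× input speed) = 9152/27405

9152/27405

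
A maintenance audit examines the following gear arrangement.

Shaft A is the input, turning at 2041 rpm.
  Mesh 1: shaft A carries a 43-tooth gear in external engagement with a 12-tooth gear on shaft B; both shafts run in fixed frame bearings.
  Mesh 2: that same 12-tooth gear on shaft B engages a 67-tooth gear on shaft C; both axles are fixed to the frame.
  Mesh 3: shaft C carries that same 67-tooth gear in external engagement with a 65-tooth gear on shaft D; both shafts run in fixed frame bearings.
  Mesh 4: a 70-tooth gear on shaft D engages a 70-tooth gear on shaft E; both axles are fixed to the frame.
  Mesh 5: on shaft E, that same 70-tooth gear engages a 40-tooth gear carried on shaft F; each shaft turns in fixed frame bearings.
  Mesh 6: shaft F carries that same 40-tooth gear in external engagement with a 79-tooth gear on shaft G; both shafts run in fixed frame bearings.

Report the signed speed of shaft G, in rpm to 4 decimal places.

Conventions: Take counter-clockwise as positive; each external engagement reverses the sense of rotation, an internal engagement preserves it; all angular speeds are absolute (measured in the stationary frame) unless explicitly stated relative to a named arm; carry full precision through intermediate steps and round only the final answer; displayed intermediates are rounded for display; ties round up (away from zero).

+1196.3797 rpm

class = fixed-axis compound train [6 meshes; 6 ratios multiply, 6 sense flips]
mesh 1 [43T→12T]: ω = 2041.0000×43/12 = 7313.5833 rpm, sense flips to −
mesh 2 [12T→67T]: ω = 7313.5833×12/67 = 1309.8955 rpm, sense flips to +
mesh 3 [67T→65T]: ω = 1309.8955×67/65 = 1350.2000 rpm, sense flips to −
mesh 4 [70T→70T]: ω = 1350.2000×70/70 = 1350.2000 rpm, sense flips to +
mesh 5 [70T→40T]: ω = 1350.2000×70/40 = 2362.8500 rpm, sense flips to −
mesh 6 [40T→79T]: ω = 2362.8500×40/79 = 1196.3797 rpm, sense flips to +
signed output speed = +1196.3797 rpm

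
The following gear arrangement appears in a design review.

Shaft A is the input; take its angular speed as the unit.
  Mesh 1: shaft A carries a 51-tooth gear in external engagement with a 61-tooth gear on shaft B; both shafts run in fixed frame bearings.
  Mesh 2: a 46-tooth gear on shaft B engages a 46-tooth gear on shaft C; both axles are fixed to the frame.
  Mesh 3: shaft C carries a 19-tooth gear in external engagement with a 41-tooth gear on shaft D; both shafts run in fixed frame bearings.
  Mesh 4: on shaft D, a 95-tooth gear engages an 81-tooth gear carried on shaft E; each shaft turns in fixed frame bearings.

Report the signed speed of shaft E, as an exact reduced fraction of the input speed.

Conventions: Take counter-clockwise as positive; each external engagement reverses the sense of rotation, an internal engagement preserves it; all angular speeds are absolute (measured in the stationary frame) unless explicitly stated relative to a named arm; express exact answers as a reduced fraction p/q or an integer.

4-mesh fixed-axis compound train (all bearings frame-fixed)
mesh 1 [51T→61T]: |ω|/ω_in = 1×51/61 = 51/61, sense flips to −
mesh 2 [46T→46T]: |ω|/ω_in = (51/61)×46/46 = 51/61, sense flips to +
mesh 3 [19T→41T]: |ω|/ω_in = (51/61)×19/41 = 969/2501, sense flips to −
mesh 4 [95T→81T]: |ω|/ω_in = (969/2501)×95/81 = 30685/67527, sense flips to +
signed output speed (× input speed) = 30685/67527

30685/67527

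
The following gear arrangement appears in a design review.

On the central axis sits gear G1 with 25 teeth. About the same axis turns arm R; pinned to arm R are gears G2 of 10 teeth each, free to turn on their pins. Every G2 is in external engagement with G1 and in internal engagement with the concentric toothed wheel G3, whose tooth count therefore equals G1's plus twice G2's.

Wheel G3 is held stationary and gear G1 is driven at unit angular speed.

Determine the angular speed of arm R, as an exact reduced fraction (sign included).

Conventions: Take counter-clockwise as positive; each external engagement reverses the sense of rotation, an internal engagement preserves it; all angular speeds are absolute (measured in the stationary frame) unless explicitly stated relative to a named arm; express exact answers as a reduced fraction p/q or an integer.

5/14

recognized (axles ride arm R): planetary set, 25/10/45 teeth
ring teeth: 25 + 2·10 = 45
25(ω_sun−ω_arm) = −45(ω_ring−ω_arm),  ω_ring = 0, ω_sun = 1
25(1−ω_arm) = −45(0−ω_arm)  ⇒  70·ω_arm = 25  ⇒  ω_arm = 5/14
exact speed ratio = 5/14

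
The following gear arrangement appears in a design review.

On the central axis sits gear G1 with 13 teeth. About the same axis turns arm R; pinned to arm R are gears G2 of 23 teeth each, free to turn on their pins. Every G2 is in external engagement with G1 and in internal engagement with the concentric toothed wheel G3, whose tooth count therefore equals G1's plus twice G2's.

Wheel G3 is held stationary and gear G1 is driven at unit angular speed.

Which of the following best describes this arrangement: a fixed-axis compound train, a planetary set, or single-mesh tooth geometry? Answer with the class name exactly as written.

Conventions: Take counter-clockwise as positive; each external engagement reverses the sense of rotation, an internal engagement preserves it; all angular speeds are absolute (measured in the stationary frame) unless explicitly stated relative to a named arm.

planetary set

class = planetary set [G3 = 13+2·23 = 59; Willis about the carrier]
classification: planetary set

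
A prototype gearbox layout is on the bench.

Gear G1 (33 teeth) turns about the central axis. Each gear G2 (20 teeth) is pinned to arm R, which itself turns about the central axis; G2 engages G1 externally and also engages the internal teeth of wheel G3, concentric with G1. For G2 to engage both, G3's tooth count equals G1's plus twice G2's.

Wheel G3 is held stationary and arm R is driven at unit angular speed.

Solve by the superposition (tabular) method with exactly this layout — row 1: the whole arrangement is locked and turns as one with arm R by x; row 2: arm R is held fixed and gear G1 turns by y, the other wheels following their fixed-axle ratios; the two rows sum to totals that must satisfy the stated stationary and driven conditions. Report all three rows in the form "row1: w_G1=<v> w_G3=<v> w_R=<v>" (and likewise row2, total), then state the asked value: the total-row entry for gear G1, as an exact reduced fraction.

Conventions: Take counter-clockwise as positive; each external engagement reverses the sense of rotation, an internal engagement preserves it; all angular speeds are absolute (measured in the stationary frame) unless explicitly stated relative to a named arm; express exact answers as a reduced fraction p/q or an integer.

row1: w_G1=1 w_G3=1 w_R=1
row2: w_G1=73/33 w_G3=-1 w_R=0
total: w_G1=106/33 w_G3=0 w_R=1
asked value: 106/33

planetary set (33T centre, 20T on arm, 73T internal) — Willis relation
superposition row 1 [locked train]: every member turns x
superposition row 2 [arm held]: sun y, ring −(33/73)·y, arm 0
boundary: total ω_ring = x − (33/73)·y = 0 and total ω_arm = x = 1  ⇒  y = 73/33, x = 1
row 2 ring = −(33/73)·73/33 = -1
totals (row 1 + row 2): sun 1 + 73/33 = 106/33, ring 1 + (-1) = 0, arm 1 + 0 = 1
asked cell (total, sun) = 106/33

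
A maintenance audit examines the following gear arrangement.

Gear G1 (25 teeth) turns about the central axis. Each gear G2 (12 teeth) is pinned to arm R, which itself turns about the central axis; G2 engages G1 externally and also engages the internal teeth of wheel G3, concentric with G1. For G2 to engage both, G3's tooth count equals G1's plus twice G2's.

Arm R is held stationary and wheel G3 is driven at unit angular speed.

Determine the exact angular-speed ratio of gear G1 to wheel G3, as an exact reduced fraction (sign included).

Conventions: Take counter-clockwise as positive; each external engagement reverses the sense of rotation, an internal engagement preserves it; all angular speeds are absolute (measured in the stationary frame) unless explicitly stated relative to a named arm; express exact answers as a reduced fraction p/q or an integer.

topology: planetary set — G1 25T / G2 12T / G3 49T, arm = carrier (Willis)
ring teeth: 25 + 2·12 = 49
25(ω_sun−ω_arm) = −49(ω_ring−ω_arm),  ω_arm = 0, ω_ring = 1
ω_sun = 0 − (49/25)(1−0) = -49/25
ω_out/ω_in = -49/25

-49/25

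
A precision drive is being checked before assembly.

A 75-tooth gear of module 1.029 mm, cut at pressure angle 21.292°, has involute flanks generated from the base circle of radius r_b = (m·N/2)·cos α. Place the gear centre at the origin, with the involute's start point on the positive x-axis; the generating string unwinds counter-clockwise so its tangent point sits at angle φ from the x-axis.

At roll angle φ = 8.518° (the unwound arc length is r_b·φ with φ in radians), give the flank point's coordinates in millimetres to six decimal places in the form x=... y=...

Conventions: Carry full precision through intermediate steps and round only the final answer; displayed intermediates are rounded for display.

class = single-mesh tooth geometry [base-circle involute, m = 1.029, 75T]
pitch radius r_p = m·N/2 = 1.029·75/2 = 38.587500
base radius r_b = r_p·cos α = 38.587500·cos 21.292° = 35.953592
roll angle φ = 8.518° = 0.14866715 rad
x = r_b·(cos φ + φ·sin φ) = 36.348721
y = r_b·(sin φ − φ·cos φ) = 0.039292

x=36.348721 y=0.039292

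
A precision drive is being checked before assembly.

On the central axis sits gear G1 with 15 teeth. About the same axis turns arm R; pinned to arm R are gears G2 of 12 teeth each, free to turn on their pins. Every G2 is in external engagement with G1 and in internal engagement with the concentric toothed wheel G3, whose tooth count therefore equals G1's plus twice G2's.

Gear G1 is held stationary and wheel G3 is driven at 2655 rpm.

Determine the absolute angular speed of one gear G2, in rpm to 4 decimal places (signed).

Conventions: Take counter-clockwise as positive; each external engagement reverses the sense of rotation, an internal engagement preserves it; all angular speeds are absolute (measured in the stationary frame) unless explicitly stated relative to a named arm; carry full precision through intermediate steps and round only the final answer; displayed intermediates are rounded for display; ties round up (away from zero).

topology: planetary set — G1 15T / G2 12T / G3 39T, arm = carrier (Willis)
normalise by the input: solve with ω_ring = 1, then scale by 2655 rpm
ring teeth: 15 + 2·12 = 39
15(ω_sun−ω_arm) = −39(ω_ring−ω_arm),  ω_sun = 0, ω_ring = 1
15(0−ω_arm) = −39(1−ω_arm)  ⇒  54·ω_arm = 39  ⇒  ω_arm = 13/18
sun–planet mesh: 15·(0−13/18) = −12·(ω_p−ω_arm)  ⇒  ω_p−ω_arm = 65/72
ω_p = 13/18 + 65/72 = 13/8
scale: ω_p = 13/8 × 2655 rpm = +4314.3750 rpm

+4314.3750 rpm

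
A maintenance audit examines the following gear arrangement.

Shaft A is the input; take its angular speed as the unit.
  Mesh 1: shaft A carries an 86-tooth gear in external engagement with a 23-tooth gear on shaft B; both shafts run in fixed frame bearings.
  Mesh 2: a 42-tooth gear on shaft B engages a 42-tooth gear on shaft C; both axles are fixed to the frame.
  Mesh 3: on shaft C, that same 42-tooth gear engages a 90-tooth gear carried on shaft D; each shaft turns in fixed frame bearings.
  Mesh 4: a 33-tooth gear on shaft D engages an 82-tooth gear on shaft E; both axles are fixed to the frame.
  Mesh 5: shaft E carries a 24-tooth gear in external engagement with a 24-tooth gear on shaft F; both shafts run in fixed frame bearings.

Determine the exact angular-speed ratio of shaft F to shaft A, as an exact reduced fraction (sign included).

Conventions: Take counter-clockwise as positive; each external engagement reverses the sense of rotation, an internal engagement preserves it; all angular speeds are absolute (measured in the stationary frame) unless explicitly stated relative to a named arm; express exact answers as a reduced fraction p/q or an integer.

-3311/4715

class = fixed-axis compound train [5 meshes; 5 ratios multiply, 5 sense flips]
mesh 1 [86T→23T]: running ratio 86/23, sense −
mesh 2 [42T→42T]: running ratio 86/23, sense +
mesh 3 [42T→90T]: running ratio 602/345, sense −
mesh 4 [33T→82T]: running ratio 3311/4715, sense +
mesh 5 [24T→24T]: running ratio 3311/4715, sense −
ω_out/ω_in = -3311/4715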